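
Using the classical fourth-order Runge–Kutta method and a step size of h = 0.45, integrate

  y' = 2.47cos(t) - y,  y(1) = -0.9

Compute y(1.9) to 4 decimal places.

RK4: k1 = f(t_n, y_n); k2 = f(t_n + h/2, y_n + (h/2)·k1); k3 = f(t_n + h/2, y_n + (h/2)·k2); k4 = f(t_n + h, y_n + h·k3); y_{n+1} = y_n + (h/6)·(k1 + 2k2 + 2k3 + k4).
t=1.000000, y=-0.900000:
  k1 = f(1.000000, -0.900000) = 2.234547
  k2 = f(1.225000, -0.397227) = 1.234424
  k3 = f(1.225000, -0.622255) = 1.459451
  k4 = f(1.450000, -0.243247) = 0.540889
  y ← -0.900000 + (0.45/6)·(k1 + 2k2 + 2k3 + k4) = -0.287761
t=1.450000, y=-0.287761:
  k1 = f(1.450000, -0.287761) = 0.585403
  k2 = f(1.675000, -0.156045) = -0.100872
  k3 = f(1.675000, -0.310457) = 0.053540
  k4 = f(1.900000, -0.263668) = -0.534857
  y ← -0.287761 + (0.45/6)·(k1 + 2k2 + 2k3 + k4) = -0.291070
y(1.9) ≈ -0.2911

-0.2911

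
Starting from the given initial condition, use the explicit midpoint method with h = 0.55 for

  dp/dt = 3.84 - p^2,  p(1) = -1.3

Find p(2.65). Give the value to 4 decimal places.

Midpoint: k1 = f(t_n, p_n); k2 = f(t_n + h/2, p_n + (h/2)·k1); p_{n+1} = p_n + h·k2.
t=1.000000, p=-1.300000:
  k1 = f(1.000000, -1.300000) = 2.150000
  k2 = f(1.275000, -0.708750) = 3.337673
  p ← -1.300000 + 0.55·3.337673 = 0.535720
t=1.550000, p=0.535720:
  k1 = f(1.550000, 0.535720) = 3.553004
  k2 = f(1.825000, 1.512796) = 1.551447
  p ← 0.535720 + 0.55·1.551447 = 1.389016
t=2.100000, p=1.389016:
  k1 = f(2.100000, 1.389016) = 1.910634
  k2 = f(2.375000, 1.914441) = 0.174917
  p ← 1.389016 + 0.55·0.174917 = 1.485221
p(2.65) ≈ 1.4852

1.4852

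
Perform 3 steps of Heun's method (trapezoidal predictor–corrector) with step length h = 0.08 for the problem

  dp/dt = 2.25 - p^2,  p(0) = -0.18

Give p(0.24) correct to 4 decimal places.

0.3511

Heun: k1 = f(t_n, p_n); k2 = f(t_n + h, p_n + h·k1); p_{n+1} = p_n + (h/2)·(k1 + k2).
t=0.000000, p=-0.180000:
  k1 = f(0.000000, -0.180000) = 2.217600
  k2 = f(0.080000, -0.002592) = 2.249993
  p ← -0.180000 + (0.08/2)·(2.217600 + 2.249993) = -0.001296
t=0.080000, p=-0.001296:
  k1 = f(0.080000, -0.001296) = 2.249998
  k2 = f(0.160000, 0.178704) = 2.218065
  p ← -0.001296 + (0.08/2)·(2.249998 + 2.218065) = 0.177426
t=0.160000, p=0.177426:
  k1 = f(0.160000, 0.177426) = 2.218520
  k2 = f(0.240000, 0.354908) = 2.124040
  p ← 0.177426 + (0.08/2)·(2.218520 + 2.124040) = 0.351129
p(0.24) ≈ 0.3511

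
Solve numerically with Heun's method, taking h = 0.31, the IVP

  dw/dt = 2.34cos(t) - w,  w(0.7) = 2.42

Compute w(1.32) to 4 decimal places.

Heun: k1 = f(t_n, w_n); k2 = f(t_n + h, w_n + h·k1); w_{n+1} = w_n + (h/2)·(k1 + k2).
t=0.700000, w=2.420000:
  k1 = f(0.700000, 2.420000) = -0.630269
  k2 = f(1.010000, 2.224617) = -0.980062
  w ← 2.420000 + (0.31/2)·(-0.630269 + (-0.980062)) = 2.170399
t=1.010000, w=2.170399:
  k1 = f(1.010000, 2.170399) = -0.925844
  k2 = f(1.320000, 1.883387) = -1.302656
  w ← 2.170399 + (0.31/2)·(-0.925844 + (-1.302656)) = 1.824981
w(1.32) ≈ 1.8250

1.8250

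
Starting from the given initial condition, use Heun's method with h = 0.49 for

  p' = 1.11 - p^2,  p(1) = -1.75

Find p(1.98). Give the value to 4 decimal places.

-31.6633

Heun: k1 = f(x_n, p_n); k2 = f(x_n + h, p_n + h·k1); p_{n+1} = p_n + (h/2)·(k1 + k2).
x=1.000000, p=-1.750000:
  k1 = f(1.000000, -1.750000) = -1.952500
  k2 = f(1.490000, -2.706725) = -6.216360
  p ← -1.750000 + (0.49/2)·(-1.952500 + (-6.216360)) = -3.751371
x=1.490000, p=-3.751371:
  k1 = f(1.490000, -3.751371) = -12.962783
  k2 = f(1.980000, -10.103134) = -100.963321
  p ← -3.751371 + (0.49/2)·(-12.962783 + (-100.963321)) = -31.663266
p(1.98) ≈ -31.6633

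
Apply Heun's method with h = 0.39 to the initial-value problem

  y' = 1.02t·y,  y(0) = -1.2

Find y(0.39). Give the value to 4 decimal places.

Heun: k1 = f(t_n, y_n); k2 = f(t_n + h, y_n + h·k1); y_{n+1} = y_n + (h/2)·(k1 + k2).
t=0.000000, y=-1.200000:
  k1 = f(0.000000, -1.200000) = 0.000000
  k2 = f(0.390000, -1.200000) = -0.477360
  y ← -1.200000 + (0.39/2)·(0.000000 + (-0.477360)) = -1.293085
y(0.39) ≈ -1.2931

-1.2931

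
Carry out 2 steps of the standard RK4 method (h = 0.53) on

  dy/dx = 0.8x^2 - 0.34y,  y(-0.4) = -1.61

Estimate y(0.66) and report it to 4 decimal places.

RK4: k1 = f(x_n, y_n); k2 = f(x_n + h/2, y_n + (h/2)·k1); k3 = f(x_n + h/2, y_n + (h/2)·k2); k4 = f(x_n + h, y_n + h·k3); y_{n+1} = y_n + (h/6)·(k1 + 2k2 + 2k3 + k4).
x=-0.400000, y=-1.610000:
  k1 = f(-0.400000, -1.610000) = 0.675400
  k2 = f(-0.135000, -1.431019) = 0.501126
  k3 = f(-0.135000, -1.477201) = 0.516829
  k4 = f(0.130000, -1.336081) = 0.467788
  y ← -1.610000 + (0.53/6)·(k1 + 2k2 + 2k3 + k4) = -1.329180
x=0.130000, y=-1.329180:
  k1 = f(0.130000, -1.329180) = 0.465441
  k2 = f(0.395000, -1.205838) = 0.534805
  k3 = f(0.395000, -1.187456) = 0.528555
  k4 = f(0.660000, -1.049045) = 0.705155
  y ← -1.329180 + (0.53/6)·(k1 + 2k2 + 2k3 + k4) = -1.037917
y(0.66) ≈ -1.0379

-1.0379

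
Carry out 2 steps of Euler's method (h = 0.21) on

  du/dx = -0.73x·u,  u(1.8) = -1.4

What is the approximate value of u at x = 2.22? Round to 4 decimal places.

Euler: u_{n+1} = u_n + h·f(x_n, u_n).
x=1.800000, u=-1.400000: f=1.839600 → u ← -1.400000 + 0.21·1.839600 = -1.013684
x=2.010000, u=-1.013684: f=1.487379 → u ← -1.013684 + 0.21·1.487379 = -0.701335
u(2.22) ≈ -0.7013

-0.7013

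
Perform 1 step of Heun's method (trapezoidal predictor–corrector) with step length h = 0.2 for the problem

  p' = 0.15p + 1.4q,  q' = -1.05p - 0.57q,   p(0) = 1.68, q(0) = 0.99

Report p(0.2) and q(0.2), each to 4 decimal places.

Heun on (p,q): k1 = f(x_n, state_n); k2 = f(x_n + h, state_n + h·k1); state_{n+1} = state_n + (h/2)·(k1 + k2).
0.000000: (1.680000, 0.990000)
  k1 = (1.638000, -2.328300)
  predictor → (2.007600, 0.524340)
  k2 = (1.035216, -2.406854)
  → (1.947322, 0.516485)
(p(0.2), q(0.2)) ≈ (1.9473, 0.5165)

1.9473, 0.5165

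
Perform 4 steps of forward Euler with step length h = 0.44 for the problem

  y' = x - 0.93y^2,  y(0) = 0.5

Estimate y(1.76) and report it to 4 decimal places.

Euler: y_{n+1} = y_n + h·f(x_n, y_n).
x=0.000000, y=0.500000: f=-0.232500 → y ← 0.500000 + 0.44·(-0.232500) = 0.397700
x=0.440000, y=0.397700: f=0.292906 → y ← 0.397700 + 0.44·0.292906 = 0.526579
x=0.880000, y=0.526579: f=0.622125 → y ← 0.526579 + 0.44·0.622125 = 0.800314
x=1.320000, y=0.800314: f=0.724333 → y ← 0.800314 + 0.44·0.724333 = 1.119020
y(1.76) ≈ 1.1190

1.1190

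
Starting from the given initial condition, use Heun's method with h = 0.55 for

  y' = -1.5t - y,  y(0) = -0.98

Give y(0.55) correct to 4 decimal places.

-0.8161

Heun: k1 = f(t_n, y_n); k2 = f(t_n + h, y_n + h·k1); y_{n+1} = y_n + (h/2)·(k1 + k2).
t=0.000000, y=-0.980000:
  k1 = f(0.000000, -0.980000) = 0.980000
  k2 = f(0.550000, -0.441000) = -0.384000
  y ← -0.980000 + (0.55/2)·(0.980000 + (-0.384000)) = -0.816100
y(0.55) ≈ -0.8161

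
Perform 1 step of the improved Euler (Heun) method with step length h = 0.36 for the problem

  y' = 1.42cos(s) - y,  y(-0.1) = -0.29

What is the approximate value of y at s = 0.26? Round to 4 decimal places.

Heun: k1 = f(s_n, y_n); k2 = f(s_n + h, y_n + h·k1); y_{n+1} = y_n + (h/2)·(k1 + k2).
s=-0.100000, y=-0.290000:
  k1 = f(-0.100000, -0.290000) = 1.702906
  k2 = f(0.260000, 0.323046) = 1.049228
  y ← -0.290000 + (0.36/2)·(1.702906 + 1.049228) = 0.205384
y(0.26) ≈ 0.2054

0.2054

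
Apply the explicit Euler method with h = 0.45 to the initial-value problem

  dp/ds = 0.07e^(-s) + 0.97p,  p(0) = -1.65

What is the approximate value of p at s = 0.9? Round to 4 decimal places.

Euler: p_{n+1} = p_n + h·f(s_n, p_n).
s=0.000000, p=-1.650000: f=-1.530500 → p ← -1.650000 + 0.45·(-1.530500) = -2.338725
s=0.450000, p=-2.338725: f=-2.223929 → p ← -2.338725 + 0.45·(-2.223929) = -3.339493
p(0.9) ≈ -3.3395

-3.3395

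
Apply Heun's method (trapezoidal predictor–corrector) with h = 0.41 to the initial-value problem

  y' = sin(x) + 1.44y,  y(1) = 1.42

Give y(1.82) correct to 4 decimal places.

Heun: k1 = f(x_n, y_n); k2 = f(x_n + h, y_n + h·k1); y_{n+1} = y_n + (h/2)·(k1 + k2).
x=1.000000, y=1.420000:
  k1 = f(1.000000, 1.420000) = 2.886271
  k2 = f(1.410000, 2.603371) = 4.735954
  y ← 1.420000 + (0.41/2)·(2.886271 + 4.735954) = 2.982556
x=1.410000, y=2.982556:
  k1 = f(1.410000, 2.982556) = 5.281981
  k2 = f(1.820000, 5.148168) = 8.382472
  y ← 2.982556 + (0.41/2)·(5.281981 + 8.382472) = 5.783769
y(1.82) ≈ 5.7838

5.7838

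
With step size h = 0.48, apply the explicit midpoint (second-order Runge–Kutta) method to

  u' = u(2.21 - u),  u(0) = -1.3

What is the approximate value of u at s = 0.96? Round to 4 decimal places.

-230.6485

Midpoint: k1 = f(s_n, u_n); k2 = f(s_n + h/2, u_n + (h/2)·k1); u_{n+1} = u_n + h·k2.
s=0.000000, u=-1.300000:
  k1 = f(0.000000, -1.300000) = -4.563000
  k2 = f(0.240000, -2.395120) = -11.029815
  u ← -1.300000 + 0.48·(-11.029815) = -6.594311
s=0.480000, u=-6.594311:
  k1 = f(0.480000, -6.594311) = -58.058368
  k2 = f(0.720000, -20.528320) = -466.779489
  u ← -6.594311 + 0.48·(-466.779489) = -230.648466
u(0.96) ≈ -230.6485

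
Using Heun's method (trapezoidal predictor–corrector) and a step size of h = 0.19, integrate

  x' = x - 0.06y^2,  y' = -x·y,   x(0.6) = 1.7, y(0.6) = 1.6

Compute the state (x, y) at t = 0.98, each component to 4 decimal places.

2.4404, 0.7581

Heun on (x,y): k1 = f(t_n, state_n); k2 = f(t_n + h, state_n + h·k1); state_{n+1} = state_n + (h/2)·(k1 + k2).
0.600000: (1.700000, 1.600000)
  k1 = (1.546400, -2.720000)
  predictor → (1.993816, 1.083200)
  k2 = (1.923417, -2.159701)
  → (2.029633, 1.136428)
0.790000: (2.029633, 1.136428)
  k1 = (1.952144, -2.306532)
  predictor → (2.400540, 0.698187)
  k2 = (2.371292, -1.676026)
  → (2.440359, 0.758085)
(x(0.98), y(0.98)) ≈ (2.4404, 0.7581)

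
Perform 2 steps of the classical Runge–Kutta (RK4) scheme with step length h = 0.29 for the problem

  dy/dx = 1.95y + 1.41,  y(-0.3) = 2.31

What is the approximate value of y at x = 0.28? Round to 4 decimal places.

RK4: k1 = f(x_n, y_n); k2 = f(x_n + h/2, y_n + (h/2)·k1); k3 = f(x_n + h/2, y_n + (h/2)·k2); k4 = f(x_n + h, y_n + h·k3); y_{n+1} = y_n + (h/6)·(k1 + 2k2 + 2k3 + k4).
x=-0.300000, y=2.310000:
  k1 = f(-0.300000, 2.310000) = 5.914500
  k2 = f(-0.155000, 3.167603) = 7.586825
  k3 = f(-0.155000, 3.410090) = 8.059675
  k4 = f(-0.010000, 4.647306) = 10.472246
  y ← 2.310000 + (0.29/6)·(k1 + 2k2 + 2k3 + k4) = 4.614521
x=-0.010000, y=4.614521:
  k1 = f(-0.010000, 4.614521) = 10.408316
  k2 = f(0.135000, 6.123727) = 13.351267
  k3 = f(0.135000, 6.550455) = 14.183387
  k4 = f(0.280000, 8.727703) = 18.429021
  y ← 4.614521 + (0.29/6)·(k1 + 2k2 + 2k3 + k4) = 8.670009
y(0.28) ≈ 8.6700

8.6700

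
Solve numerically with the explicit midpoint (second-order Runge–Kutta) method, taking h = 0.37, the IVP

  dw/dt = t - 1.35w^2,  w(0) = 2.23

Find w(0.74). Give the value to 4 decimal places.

Midpoint: k1 = f(t_n, w_n); k2 = f(t_n + h/2, w_n + (h/2)·k1); w_{n+1} = w_n + h·k2.
t=0.000000, w=2.230000:
  k1 = f(0.000000, 2.230000) = -6.713415
  k2 = f(0.185000, 0.988018) = -1.132843
  w ← 2.230000 + 0.37·(-1.132843) = 1.810848
t=0.370000, w=1.810848:
  k1 = f(0.370000, 1.810848) = -4.056881
  k2 = f(0.555000, 1.060325) = -0.962791
  w ← 1.810848 + 0.37·(-0.962791) = 1.454615
w(0.74) ≈ 1.4546

1.4546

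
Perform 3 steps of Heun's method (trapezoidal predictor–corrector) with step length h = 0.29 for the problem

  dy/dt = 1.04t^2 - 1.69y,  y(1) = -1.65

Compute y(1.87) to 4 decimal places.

0.7546

Heun: k1 = f(t_n, y_n); k2 = f(t_n + h, y_n + h·k1); y_{n+1} = y_n + (h/2)·(k1 + k2).
t=1.000000, y=-1.650000:
  k1 = f(1.000000, -1.650000) = 3.828500
  k2 = f(1.290000, -0.539735) = 2.642816
  y ← -1.650000 + (0.29/2)·(3.828500 + 2.642816) = -0.711659
t=1.290000, y=-0.711659:
  k1 = f(1.290000, -0.711659) = 2.933368
  k2 = f(1.580000, 0.139018) = 2.361316
  y ← -0.711659 + (0.29/2)·(2.933368 + 2.361316) = 0.056070
t=1.580000, y=0.056070:
  k1 = f(1.580000, 0.056070) = 2.501498
  k2 = f(1.870000, 0.781504) = 2.316034
  y ← 0.056070 + (0.29/2)·(2.501498 + 2.316034) = 0.754612
y(1.87) ≈ 0.7546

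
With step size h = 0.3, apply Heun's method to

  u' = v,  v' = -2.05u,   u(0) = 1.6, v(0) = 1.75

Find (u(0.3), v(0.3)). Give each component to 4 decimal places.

1.9774, 0.6046

Heun on (u,v): k1 = f(t_n, state_n); k2 = f(t_n + h, state_n + h·k1); state_{n+1} = state_n + (h/2)·(k1 + k2).
0.000000: (1.600000, 1.750000)
  k1 = (1.750000, -3.280000)
  predictor → (2.125000, 0.766000)
  k2 = (0.766000, -4.356250)
  → (1.977400, 0.604563)
(u(0.3), v(0.3)) ≈ (1.9774, 0.6046)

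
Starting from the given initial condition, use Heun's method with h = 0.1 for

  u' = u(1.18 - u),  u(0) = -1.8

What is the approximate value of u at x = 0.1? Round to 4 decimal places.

Heun: k1 = f(x_n, u_n); k2 = f(x_n + h, u_n + h·k1); u_{n+1} = u_n + (h/2)·(k1 + k2).
x=0.000000, u=-1.800000:
  k1 = f(0.000000, -1.800000) = -5.364000
  k2 = f(0.100000, -2.336400) = -8.215717
  u ← -1.800000 + (0.1/2)·(-5.364000 + (-8.215717)) = -2.478986
u(0.1) ≈ -2.4790

-2.4790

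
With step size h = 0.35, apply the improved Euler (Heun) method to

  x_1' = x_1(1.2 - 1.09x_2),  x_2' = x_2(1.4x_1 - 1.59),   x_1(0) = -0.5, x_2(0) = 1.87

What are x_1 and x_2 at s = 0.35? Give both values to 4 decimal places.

-0.4758, 0.9852

Heun on (x_1,x_2): k1 = f(s_n, state_n); k2 = f(s_n + h, state_n + h·k1); state_{n+1} = state_n + (h/2)·(k1 + k2).
0.000000: (-0.500000, 1.870000)
  k1 = (0.419150, -4.282300)
  predictor → (-0.353297, 0.371195)
  k2 = (-0.281012, -0.773799)
  → (-0.475826, 0.985183)
(x_1(0.35), x_2(0.35)) ≈ (-0.4758, 0.9852)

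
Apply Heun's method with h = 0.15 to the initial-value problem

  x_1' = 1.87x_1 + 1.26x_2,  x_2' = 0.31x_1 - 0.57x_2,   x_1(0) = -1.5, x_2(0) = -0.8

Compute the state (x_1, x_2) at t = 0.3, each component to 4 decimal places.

Heun on (x_1,x_2): k1 = f(t_n, state_n); k2 = f(t_n + h, state_n + h·k1); state_{n+1} = state_n + (h/2)·(k1 + k2).
0.000000: (-1.500000, -0.800000)
  k1 = (-3.813000, -0.009000)
  predictor → (-2.071950, -0.801350)
  k2 = (-4.884248, -0.185535)
  → (-2.152294, -0.814590)
0.150000: (-2.152294, -0.814590)
  k1 = (-5.051173, -0.202895)
  predictor → (-2.909969, -0.845024)
  k2 = (-6.506373, -0.420427)
  → (-3.019110, -0.861339)
(x_1(0.3), x_2(0.3)) ≈ (-3.0191, -0.8613)

-3.0191, -0.8613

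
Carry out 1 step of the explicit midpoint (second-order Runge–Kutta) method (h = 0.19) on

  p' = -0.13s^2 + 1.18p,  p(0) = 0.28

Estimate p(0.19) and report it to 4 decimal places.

Midpoint: k1 = f(s_n, p_n); k2 = f(s_n + h/2, p_n + (h/2)·k1); p_{n+1} = p_n + h·k2.
s=0.000000, p=0.280000:
  k1 = f(0.000000, 0.280000) = 0.330400
  k2 = f(0.095000, 0.311388) = 0.366265
  p ← 0.280000 + 0.19·0.366265 = 0.349590
p(0.19) ≈ 0.3496

0.3496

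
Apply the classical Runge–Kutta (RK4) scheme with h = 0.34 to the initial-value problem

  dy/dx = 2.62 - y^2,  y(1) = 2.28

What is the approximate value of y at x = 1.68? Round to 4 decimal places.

RK4: k1 = f(x_n, y_n); k2 = f(x_n + h/2, y_n + (h/2)·k1); k3 = f(x_n + h/2, y_n + (h/2)·k2); k4 = f(x_n + h, y_n + h·k3); y_{n+1} = y_n + (h/6)·(k1 + 2k2 + 2k3 + k4).
x=1.000000, y=2.280000:
  k1 = f(1.000000, 2.280000) = -2.578400
  k2 = f(1.170000, 1.841672) = -0.771756
  k3 = f(1.170000, 2.148802) = -1.997348
  k4 = f(1.340000, 1.600902) = 0.057114
  y ← 2.280000 + (0.34/6)·(k1 + 2k2 + 2k3 + k4) = 1.823295
x=1.340000, y=1.823295:
  k1 = f(1.340000, 1.823295) = -0.704406
  k2 = f(1.510000, 1.703546) = -0.282070
  k3 = f(1.510000, 1.775343) = -0.531844
  k4 = f(1.680000, 1.642468) = -0.077702
  y ← 1.823295 + (0.34/6)·(k1 + 2k2 + 2k3 + k4) = 1.686732
y(1.68) ≈ 1.6867

1.6867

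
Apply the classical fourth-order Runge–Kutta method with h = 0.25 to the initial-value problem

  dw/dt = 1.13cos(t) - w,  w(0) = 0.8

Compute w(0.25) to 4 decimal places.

RK4: k1 = f(t_n, w_n); k2 = f(t_n + h/2, w_n + (h/2)·k1); k3 = f(t_n + h/2, w_n + (h/2)·k2); k4 = f(t_n + h, w_n + h·k3); w_{n+1} = w_n + (h/6)·(k1 + 2k2 + 2k3 + k4).
t=0.000000, w=0.800000:
  k1 = f(0.000000, 0.800000) = 0.330000
  k2 = f(0.125000, 0.841250) = 0.279933
  k3 = f(0.125000, 0.834992) = 0.286192
  k4 = f(0.250000, 0.871548) = 0.223323
  w ← 0.800000 + (0.25/6)·(k1 + 2k2 + 2k3 + k4) = 0.870232
w(0.25) ≈ 0.8702

0.8702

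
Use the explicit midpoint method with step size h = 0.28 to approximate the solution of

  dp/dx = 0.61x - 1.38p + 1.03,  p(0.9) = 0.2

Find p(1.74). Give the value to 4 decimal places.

0.9918

Midpoint: k1 = f(x_n, p_n); k2 = f(x_n + h/2, p_n + (h/2)·k1); p_{n+1} = p_n + h·k2.
x=0.900000, p=0.200000:
  k1 = f(0.900000, 0.200000) = 1.303000
  k2 = f(1.040000, 0.382420) = 1.136660
  p ← 0.200000 + 0.28·1.136660 = 0.518265
x=1.180000, p=0.518265:
  k1 = f(1.180000, 0.518265) = 1.034594
  k2 = f(1.320000, 0.663108) = 0.920111
  p ← 0.518265 + 0.28·0.920111 = 0.775896
x=1.460000, p=0.775896:
  k1 = f(1.460000, 0.775896) = 0.849864
  k2 = f(1.600000, 0.894877) = 0.771070
  p ← 0.775896 + 0.28·0.771070 = 0.991796
p(1.74) ≈ 0.9918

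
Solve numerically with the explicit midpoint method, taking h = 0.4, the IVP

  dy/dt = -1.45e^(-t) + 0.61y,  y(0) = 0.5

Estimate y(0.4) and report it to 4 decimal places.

Midpoint: k1 = f(t_n, y_n); k2 = f(t_n + h/2, y_n + (h/2)·k1); y_{n+1} = y_n + h·k2.
t=0.000000, y=0.500000:
  k1 = f(0.000000, 0.500000) = -1.145000
  k2 = f(0.200000, 0.271000) = -1.021850
  y ← 0.500000 + 0.4·(-1.021850) = 0.091260
y(0.4) ≈ 0.0913

0.0913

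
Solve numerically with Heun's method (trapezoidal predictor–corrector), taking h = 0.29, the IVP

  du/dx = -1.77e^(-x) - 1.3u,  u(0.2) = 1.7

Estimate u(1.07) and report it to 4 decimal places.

0.1186

Heun: k1 = f(x_n, u_n); k2 = f(x_n + h, u_n + h·k1); u_{n+1} = u_n + (h/2)·(k1 + k2).
x=0.200000, u=1.700000:
  k1 = f(0.200000, 1.700000) = -3.659153
  k2 = f(0.490000, 0.638846) = -1.914848
  u ← 1.700000 + (0.29/2)·(-3.659153 + (-1.914848)) = 0.891770
x=0.490000, u=0.891770:
  k1 = f(0.490000, 0.891770) = -2.243649
  k2 = f(0.780000, 0.241111) = -1.124824
  u ← 0.891770 + (0.29/2)·(-2.243649 + (-1.124824)) = 0.403341
x=0.780000, u=0.403341:
  k1 = f(0.780000, 0.403341) = -1.335722
  k2 = f(1.070000, 0.015982) = -0.627901
  u ← 0.403341 + (0.29/2)·(-1.335722 + (-0.627901)) = 0.118616
u(1.07) ≈ 0.1186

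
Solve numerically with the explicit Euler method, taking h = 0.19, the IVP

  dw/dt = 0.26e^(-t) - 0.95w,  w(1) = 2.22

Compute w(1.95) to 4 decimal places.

Euler: w_{n+1} = w_n + h·f(t_n, w_n).
t=1.000000, w=2.220000: f=-2.013351 → w ← 2.220000 + 0.19·(-2.013351) = 1.837463
t=1.190000, w=1.837463: f=-1.666493 → w ← 1.837463 + 0.19·(-1.666493) = 1.520830
t=1.380000, w=1.520830: f=-1.379378 → w ← 1.520830 + 0.19·(-1.379378) = 1.258748
t=1.570000, w=1.258748: f=-1.141719 → w ← 1.258748 + 0.19·(-1.141719) = 1.041821
t=1.760000, w=1.041821: f=-0.944999 → w ← 1.041821 + 0.19·(-0.944999) = 0.862272
w(1.95) ≈ 0.8623

0.8623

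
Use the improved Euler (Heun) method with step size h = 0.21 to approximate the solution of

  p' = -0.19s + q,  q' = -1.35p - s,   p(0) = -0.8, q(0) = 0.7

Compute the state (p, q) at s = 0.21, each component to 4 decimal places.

-0.6334, 0.8839

Heun on (p,q): k1 = f(s_n, state_n); k2 = f(s_n + h, state_n + h·k1); state_{n+1} = state_n + (h/2)·(k1 + k2).
0.000000: (-0.800000, 0.700000)
  k1 = (0.700000, 1.080000)
  predictor → (-0.653000, 0.926800)
  k2 = (0.886900, 0.671550)
  → (-0.633376, 0.883913)
(p(0.21), q(0.21)) ≈ (-0.6334, 0.8839)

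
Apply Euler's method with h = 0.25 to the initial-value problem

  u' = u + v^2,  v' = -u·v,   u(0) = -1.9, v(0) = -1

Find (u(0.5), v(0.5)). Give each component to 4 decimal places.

Euler on (u,v): u_{n+1} = u_n + h·u', v_{n+1} = v_n + h·v'.
0.000000: (-1.900000, -1.000000); f=(-0.900000, -1.900000) → (-2.125000, -1.475000)
0.250000: (-2.125000, -1.475000); f=(0.050625, -3.134375) → (-2.112344, -2.258594)
(u(0.5), v(0.5)) ≈ (-2.1123, -2.2586)

-2.1123, -2.2586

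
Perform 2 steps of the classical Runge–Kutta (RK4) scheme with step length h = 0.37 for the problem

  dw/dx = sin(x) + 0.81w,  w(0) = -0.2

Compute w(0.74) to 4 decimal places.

RK4: k1 = f(x_n, w_n); k2 = f(x_n + h/2, w_n + (h/2)·k1); k3 = f(x_n + h/2, w_n + (h/2)·k2); k4 = f(x_n + h, w_n + h·k3); w_{n+1} = w_n + (h/6)·(k1 + 2k2 + 2k3 + k4).
x=0.000000, w=-0.200000:
  k1 = f(0.000000, -0.200000) = -0.162000
  k2 = f(0.185000, -0.229970) = -0.002329
  k3 = f(0.185000, -0.200431) = 0.021598
  k4 = f(0.370000, -0.192009) = 0.206088
  w ← -0.200000 + (0.37/6)·(k1 + 2k2 + 2k3 + k4) = -0.194905
x=0.370000, w=-0.194905:
  k1 = f(0.370000, -0.194905) = 0.203743
  k2 = f(0.555000, -0.157212) = 0.399601
  k3 = f(0.555000, -0.120979) = 0.428951
  k4 = f(0.740000, -0.036193) = 0.644972
  w ← -0.194905 + (0.37/6)·(k1 + 2k2 + 2k3 + k4) = -0.040379
w(0.74) ≈ -0.0404

-0.0404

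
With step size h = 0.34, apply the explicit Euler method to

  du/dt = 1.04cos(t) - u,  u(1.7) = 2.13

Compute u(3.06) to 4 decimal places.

-0.1701

Euler: u_{n+1} = u_n + h·f(t_n, u_n).
t=1.700000, u=2.130000: f=-2.263998 → u ← 2.130000 + 0.34·(-2.263998) = 1.360241
t=2.040000, u=1.360241: f=-1.830504 → u ← 1.360241 + 0.34·(-1.830504) = 0.737869
t=2.380000, u=0.737869: f=-1.490557 → u ← 0.737869 + 0.34·(-1.490557) = 0.231080
t=2.720000, u=0.231080: f=-1.180016 → u ← 0.231080 + 0.34·(-1.180016) = -0.170125
u(3.06) ≈ -0.1701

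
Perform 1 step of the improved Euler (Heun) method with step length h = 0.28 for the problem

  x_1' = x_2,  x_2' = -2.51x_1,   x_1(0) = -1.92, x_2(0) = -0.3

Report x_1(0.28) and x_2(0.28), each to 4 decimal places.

-1.8151, 1.0789

Heun on (x_1,x_2): k1 = f(t_n, state_n); k2 = f(t_n + h, state_n + h·k1); state_{n+1} = state_n + (h/2)·(k1 + k2).
0.000000: (-1.920000, -0.300000)
  k1 = (-0.300000, 4.819200)
  predictor → (-2.004000, 1.049376)
  k2 = (1.049376, 5.030040)
  → (-1.815087, 1.078894)
(x_1(0.28), x_2(0.28)) ≈ (-1.8151, 1.0789)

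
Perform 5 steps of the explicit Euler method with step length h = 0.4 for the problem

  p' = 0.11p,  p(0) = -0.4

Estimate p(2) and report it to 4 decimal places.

-0.4961

Euler: p_{n+1} = p_n + h·f(s_n, p_n).
s=0.000000, p=-0.400000: f=-0.044000 → p ← -0.400000 + 0.4·(-0.044000) = -0.417600
s=0.400000, p=-0.417600: f=-0.045936 → p ← -0.417600 + 0.4·(-0.045936) = -0.435974
s=0.800000, p=-0.435974: f=-0.047957 → p ← -0.435974 + 0.4·(-0.047957) = -0.455157
s=1.200000, p=-0.455157: f=-0.050067 → p ← -0.455157 + 0.4·(-0.050067) = -0.475184
s=1.600000, p=-0.475184: f=-0.052270 → p ← -0.475184 + 0.4·(-0.052270) = -0.496092
p(2) ≈ -0.4961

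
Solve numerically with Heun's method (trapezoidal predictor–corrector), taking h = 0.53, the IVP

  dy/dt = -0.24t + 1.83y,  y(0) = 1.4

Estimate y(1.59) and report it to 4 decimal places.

Heun: k1 = f(t_n, y_n); k2 = f(t_n + h, y_n + h·k1); y_{n+1} = y_n + (h/2)·(k1 + k2).
t=0.000000, y=1.400000:
  k1 = f(0.000000, 1.400000) = 2.562000
  k2 = f(0.530000, 2.757860) = 4.919684
  y ← 1.400000 + (0.53/2)·(2.562000 + 4.919684) = 3.382646
t=0.530000, y=3.382646:
  k1 = f(0.530000, 3.382646) = 6.063043
  k2 = f(1.060000, 6.596059) = 11.816388
  y ← 3.382646 + (0.53/2)·(6.063043 + 11.816388) = 8.120695
t=1.060000, y=8.120695:
  k1 = f(1.060000, 8.120695) = 14.606472
  k2 = f(1.590000, 15.862125) = 28.646090
  y ← 8.120695 + (0.53/2)·(14.606472 + 28.646090) = 19.582624
y(1.59) ≈ 19.5826

19.5826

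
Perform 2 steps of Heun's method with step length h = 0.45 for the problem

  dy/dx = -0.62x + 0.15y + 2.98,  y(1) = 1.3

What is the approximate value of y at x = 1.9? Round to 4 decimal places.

3.5003

Heun: k1 = f(x_n, y_n); k2 = f(x_n + h, y_n + h·k1); y_{n+1} = y_n + (h/2)·(k1 + k2).
x=1.000000, y=1.300000:
  k1 = f(1.000000, 1.300000) = 2.555000
  k2 = f(1.450000, 2.449750) = 2.448462
  y ← 1.300000 + (0.45/2)·(2.555000 + 2.448462) = 2.425779
x=1.450000, y=2.425779:
  k1 = f(1.450000, 2.425779) = 2.444867
  k2 = f(1.900000, 3.525969) = 2.330895
  y ← 2.425779 + (0.45/2)·(2.444867 + 2.330895) = 3.500326
y(1.9) ≈ 3.5003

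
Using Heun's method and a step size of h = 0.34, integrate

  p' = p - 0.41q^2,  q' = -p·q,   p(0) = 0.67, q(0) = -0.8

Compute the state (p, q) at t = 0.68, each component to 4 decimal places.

Heun on (p,q): k1 = f(t_n, state_n); k2 = f(t_n + h, state_n + h·k1); state_{n+1} = state_n + (h/2)·(k1 + k2).
0.000000: (0.670000, -0.800000)
  k1 = (0.407600, 0.536000)
  predictor → (0.808584, -0.617760)
  k2 = (0.652117, 0.499511)
  → (0.850152, -0.623963)
0.340000: (0.850152, -0.623963)
  k1 = (0.690527, 0.530463)
  predictor → (1.084931, -0.443606)
  k2 = (1.004249, 0.481281)
  → (1.138264, -0.451967)
(p(0.68), q(0.68)) ≈ (1.1383, -0.4520)

1.1383, -0.4520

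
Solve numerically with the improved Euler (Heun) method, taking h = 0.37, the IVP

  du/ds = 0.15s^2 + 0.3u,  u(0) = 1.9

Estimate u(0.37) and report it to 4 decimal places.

Heun: k1 = f(s_n, u_n); k2 = f(s_n + h, u_n + h·k1); u_{n+1} = u_n + (h/2)·(k1 + k2).
s=0.000000, u=1.900000:
  k1 = f(0.000000, 1.900000) = 0.570000
  k2 = f(0.370000, 2.110900) = 0.653805
  u ← 1.900000 + (0.37/2)·(0.570000 + 0.653805) = 2.126404
u(0.37) ≈ 2.1264

2.1264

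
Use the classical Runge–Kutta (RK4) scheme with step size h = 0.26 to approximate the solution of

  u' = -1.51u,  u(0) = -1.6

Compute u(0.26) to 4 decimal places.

RK4: k1 = f(x_n, u_n); k2 = f(x_n + h/2, u_n + (h/2)·k1); k3 = f(x_n + h/2, u_n + (h/2)·k2); k4 = f(x_n + h, u_n + h·k3); u_{n+1} = u_n + (h/6)·(k1 + 2k2 + 2k3 + k4).
x=0.000000, u=-1.600000:
  k1 = f(0.000000, -1.600000) = 2.416000
  k2 = f(0.130000, -1.285920) = 1.941739
  k3 = f(0.130000, -1.347574) = 2.034837
  k4 = f(0.260000, -1.070942) = 1.617123
  u ← -1.600000 + (0.26/6)·(k1 + 2k2 + 2k3 + k4) = -1.080595
u(0.26) ≈ -1.0806

-1.0806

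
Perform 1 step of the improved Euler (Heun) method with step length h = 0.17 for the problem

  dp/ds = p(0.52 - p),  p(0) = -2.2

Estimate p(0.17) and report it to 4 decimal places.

-3.7307

Heun: k1 = f(s_n, p_n); k2 = f(s_n + h, p_n + h·k1); p_{n+1} = p_n + (h/2)·(k1 + k2).
s=0.000000, p=-2.200000:
  k1 = f(0.000000, -2.200000) = -5.984000
  k2 = f(0.170000, -3.217280) = -12.023876
  p ← -2.200000 + (0.17/2)·(-5.984000 + (-12.023876)) = -3.730669
p(0.17) ≈ -3.7307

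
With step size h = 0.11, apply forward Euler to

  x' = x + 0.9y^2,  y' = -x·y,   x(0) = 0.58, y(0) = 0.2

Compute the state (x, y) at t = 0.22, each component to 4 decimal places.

Euler on (x,y): x_{n+1} = x_n + h·x', y_{n+1} = y_n + h·y'.
0.000000: (0.580000, 0.200000); f=(0.616000, -0.116000) → (0.647760, 0.187240)
0.110000: (0.647760, 0.187240); f=(0.679313, -0.121287) → (0.722484, 0.173898)
(x(0.22), y(0.22)) ≈ (0.7225, 0.1739)

0.7225, 0.1739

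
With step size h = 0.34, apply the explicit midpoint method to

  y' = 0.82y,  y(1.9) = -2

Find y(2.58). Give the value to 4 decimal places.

Midpoint: k1 = f(t_n, y_n); k2 = f(t_n + h/2, y_n + (h/2)·k1); y_{n+1} = y_n + h·k2.
t=1.900000, y=-2.000000:
  k1 = f(1.900000, -2.000000) = -1.640000
  k2 = f(2.070000, -2.278800) = -1.868616
  y ← -2.000000 + 0.34·(-1.868616) = -2.635329
t=2.240000, y=-2.635329:
  k1 = f(2.240000, -2.635329) = -2.160970
  k2 = f(2.410000, -3.002694) = -2.462209
  y ← -2.635329 + 0.34·(-2.462209) = -3.472481
y(2.58) ≈ -3.4725

-3.4725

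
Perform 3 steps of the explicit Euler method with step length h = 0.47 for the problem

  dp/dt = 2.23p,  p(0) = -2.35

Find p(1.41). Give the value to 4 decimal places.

Euler: p_{n+1} = p_n + h·f(t_n, p_n).
t=0.000000, p=-2.350000: f=-5.240500 → p ← -2.350000 + 0.47·(-5.240500) = -4.813035
t=0.470000, p=-4.813035: f=-10.733068 → p ← -4.813035 + 0.47·(-10.733068) = -9.857577
t=0.940000, p=-9.857577: f=-21.982397 → p ← -9.857577 + 0.47·(-21.982397) = -20.189303
p(1.41) ≈ -20.1893

-20.1893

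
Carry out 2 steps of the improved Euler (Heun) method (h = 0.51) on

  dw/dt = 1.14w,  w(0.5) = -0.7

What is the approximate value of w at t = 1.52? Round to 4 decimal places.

-2.1448

Heun: k1 = f(t_n, w_n); k2 = f(t_n + h, w_n + h·k1); w_{n+1} = w_n + (h/2)·(k1 + k2).
t=0.500000, w=-0.700000:
  k1 = f(0.500000, -0.700000) = -0.798000
  k2 = f(1.010000, -1.106980) = -1.261957
  w ← -0.700000 + (0.51/2)·(-0.798000 + (-1.261957)) = -1.225289
t=1.010000, w=-1.225289:
  k1 = f(1.010000, -1.225289) = -1.396830
  k2 = f(1.520000, -1.937672) = -2.208946
  w ← -1.225289 + (0.51/2)·(-1.396830 + (-2.208946)) = -2.144762
w(1.52) ≈ -2.1448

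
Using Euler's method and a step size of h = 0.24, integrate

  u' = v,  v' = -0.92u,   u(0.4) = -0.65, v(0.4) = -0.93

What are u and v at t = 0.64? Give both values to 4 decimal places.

Euler on (u,v): u_{n+1} = u_n + h·u', v_{n+1} = v_n + h·v'.
0.400000: (-0.650000, -0.930000); f=(-0.930000, 0.598000) → (-0.873200, -0.786480)
(u(0.64), v(0.64)) ≈ (-0.8732, -0.7865)

-0.8732, -0.7865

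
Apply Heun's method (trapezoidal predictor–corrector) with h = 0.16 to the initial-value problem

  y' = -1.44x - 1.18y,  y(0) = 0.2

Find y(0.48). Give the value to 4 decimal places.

Heun: k1 = f(x_n, y_n); k2 = f(x_n + h, y_n + h·k1); y_{n+1} = y_n + (h/2)·(k1 + k2).
x=0.000000, y=0.200000:
  k1 = f(0.000000, 0.200000) = -0.236000
  k2 = f(0.160000, 0.162240) = -0.421843
  y ← 0.200000 + (0.16/2)·(-0.236000 + (-0.421843)) = 0.147373
x=0.160000, y=0.147373:
  k1 = f(0.160000, 0.147373) = -0.404300
  k2 = f(0.320000, 0.082685) = -0.558368
  y ← 0.147373 + (0.16/2)·(-0.404300 + (-0.558368)) = 0.070359
x=0.320000, y=0.070359:
  k1 = f(0.320000, 0.070359) = -0.543824
  k2 = f(0.480000, -0.016653) = -0.671550
  y ← 0.070359 + (0.16/2)·(-0.543824 + (-0.671550)) = -0.026871
y(0.48) ≈ -0.0269

-0.0269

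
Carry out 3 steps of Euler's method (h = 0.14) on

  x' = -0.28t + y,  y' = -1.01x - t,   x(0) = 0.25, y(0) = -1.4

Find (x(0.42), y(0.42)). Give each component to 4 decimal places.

Euler on (x,y): x_{n+1} = x_n + h·x', y_{n+1} = y_n + h·y'.
0.000000: (0.250000, -1.400000); f=(-1.400000, -0.252500) → (0.054000, -1.435350)
0.140000: (0.054000, -1.435350); f=(-1.474550, -0.194540) → (-0.152437, -1.462586)
0.280000: (-0.152437, -1.462586); f=(-1.540986, -0.126039) → (-0.368175, -1.480231)
(x(0.42), y(0.42)) ≈ (-0.3682, -1.4802)

-0.3682, -1.4802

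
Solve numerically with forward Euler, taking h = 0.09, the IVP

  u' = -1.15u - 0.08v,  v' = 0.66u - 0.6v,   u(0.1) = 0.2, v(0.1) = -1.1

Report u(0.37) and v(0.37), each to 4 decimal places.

0.1640, -0.8997

Euler on (u,v): u_{n+1} = u_n + h·u', v_{n+1} = v_n + h·v'.
0.100000: (0.200000, -1.100000); f=(-0.142000, 0.792000) → (0.187220, -1.028720)
0.190000: (0.187220, -1.028720); f=(-0.133005, 0.740797) → (0.175250, -0.962048)
0.280000: (0.175250, -0.962048); f=(-0.124573, 0.692894) → (0.164038, -0.899688)
(u(0.37), v(0.37)) ≈ (0.1640, -0.8997)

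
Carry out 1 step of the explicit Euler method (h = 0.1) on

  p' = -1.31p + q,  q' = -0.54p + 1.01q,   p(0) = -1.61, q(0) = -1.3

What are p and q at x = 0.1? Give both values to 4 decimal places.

-1.5291, -1.3444

Euler on (p,q): p_{n+1} = p_n + h·p', q_{n+1} = q_n + h·q'.
0.000000: (-1.610000, -1.300000); f=(0.809100, -0.443600) → (-1.529090, -1.344360)
(p(0.1), q(0.1)) ≈ (-1.5291, -1.3444)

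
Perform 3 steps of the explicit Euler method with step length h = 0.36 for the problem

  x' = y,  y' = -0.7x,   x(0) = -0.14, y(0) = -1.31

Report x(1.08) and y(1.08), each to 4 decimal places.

-1.4739, -0.8508

Euler on (x,y): x_{n+1} = x_n + h·x', y_{n+1} = y_n + h·y'.
0.000000: (-0.140000, -1.310000); f=(-1.310000, 0.098000) → (-0.611600, -1.274720)
0.360000: (-0.611600, -1.274720); f=(-1.274720, 0.428120) → (-1.070499, -1.120597)
0.720000: (-1.070499, -1.120597); f=(-1.120597, 0.749349) → (-1.473914, -0.850831)
(x(1.08), y(1.08)) ≈ (-1.4739, -0.8508)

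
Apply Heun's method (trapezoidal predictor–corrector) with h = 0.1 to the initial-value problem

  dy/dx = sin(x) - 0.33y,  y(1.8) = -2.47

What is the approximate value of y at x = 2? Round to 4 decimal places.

-2.1297

Heun: k1 = f(x_n, y_n); k2 = f(x_n + h, y_n + h·k1); y_{n+1} = y_n + (h/2)·(k1 + k2).
x=1.800000, y=-2.470000:
  k1 = f(1.800000, -2.470000) = 1.788948
  k2 = f(1.900000, -2.291105) = 1.702365
  y ← -2.470000 + (0.1/2)·(1.788948 + 1.702365) = -2.295434
x=1.900000, y=-2.295434:
  k1 = f(1.900000, -2.295434) = 1.703793
  k2 = f(2.000000, -2.125055) = 1.610566
  y ← -2.295434 + (0.1/2)·(1.703793 + 1.610566) = -2.129716
y(2) ≈ -2.1297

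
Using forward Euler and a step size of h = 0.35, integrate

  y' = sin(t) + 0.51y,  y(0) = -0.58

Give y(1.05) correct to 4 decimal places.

Euler: y_{n+1} = y_n + h·f(t_n, y_n).
t=0.000000, y=-0.580000: f=-0.295800 → y ← -0.580000 + 0.35·(-0.295800) = -0.683530
t=0.350000, y=-0.683530: f=-0.005702 → y ← -0.683530 + 0.35·(-0.005702) = -0.685526
t=0.700000, y=-0.685526: f=0.294599 → y ← -0.685526 + 0.35·0.294599 = -0.582416
y(1.05) ≈ -0.5824

-0.5824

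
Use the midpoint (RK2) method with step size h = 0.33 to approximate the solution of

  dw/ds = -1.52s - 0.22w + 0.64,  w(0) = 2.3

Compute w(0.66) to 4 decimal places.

2.0630

Midpoint: k1 = f(s_n, w_n); k2 = f(s_n + h/2, w_n + (h/2)·k1); w_{n+1} = w_n + h·k2.
s=0.000000, w=2.300000:
  k1 = f(0.000000, 2.300000) = 0.134000
  k2 = f(0.165000, 2.322110) = -0.121664
  w ← 2.300000 + 0.33·(-0.121664) = 2.259851
s=0.330000, w=2.259851:
  k1 = f(0.330000, 2.259851) = -0.358767
  k2 = f(0.495000, 2.200654) = -0.596544
  w ← 2.259851 + 0.33·(-0.596544) = 2.062991
w(0.66) ≈ 2.0630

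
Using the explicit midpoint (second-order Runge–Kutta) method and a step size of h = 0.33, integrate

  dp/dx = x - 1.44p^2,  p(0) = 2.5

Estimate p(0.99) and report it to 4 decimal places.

1.3320

Midpoint: k1 = f(x_n, p_n); k2 = f(x_n + h/2, p_n + (h/2)·k1); p_{n+1} = p_n + h·k2.
x=0.000000, p=2.500000:
  k1 = f(0.000000, 2.500000) = -9.000000
  k2 = f(0.165000, 1.015000) = -1.318524
  p ← 2.500000 + 0.33·(-1.318524) = 2.064887
x=0.330000, p=2.064887:
  k1 = f(0.330000, 2.064887) = -5.809812
  k2 = f(0.495000, 1.106268) = -1.267314
  p ← 2.064887 + 0.33·(-1.267314) = 1.646674
x=0.660000, p=1.646674:
  k1 = f(0.660000, 1.646674) = -3.244609
  k2 = f(0.825000, 1.111313) = -0.953424
  p ← 1.646674 + 0.33·(-0.953424) = 1.332044
p(0.99) ≈ 1.3320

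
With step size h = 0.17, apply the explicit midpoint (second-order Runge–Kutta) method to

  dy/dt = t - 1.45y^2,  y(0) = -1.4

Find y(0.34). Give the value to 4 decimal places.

Midpoint: k1 = f(t_n, y_n); k2 = f(t_n + h/2, y_n + (h/2)·k1); y_{n+1} = y_n + h·k2.
t=0.000000, y=-1.400000:
  k1 = f(0.000000, -1.400000) = -2.842000
  k2 = f(0.085000, -1.641570) = -3.822390
  y ← -1.400000 + 0.17·(-3.822390) = -2.049806
t=0.170000, y=-2.049806:
  k1 = f(0.170000, -2.049806) = -5.922474
  k2 = f(0.255000, -2.553217) = -9.197427
  y ← -2.049806 + 0.17·(-9.197427) = -3.613369
y(0.34) ≈ -3.6134

-3.6134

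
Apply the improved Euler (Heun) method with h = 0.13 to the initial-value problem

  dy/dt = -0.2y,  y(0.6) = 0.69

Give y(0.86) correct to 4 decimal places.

Heun: k1 = f(t_n, y_n); k2 = f(t_n + h, y_n + h·k1); y_{n+1} = y_n + (h/2)·(k1 + k2).
t=0.600000, y=0.690000:
  k1 = f(0.600000, 0.690000) = -0.138000
  k2 = f(0.730000, 0.672060) = -0.134412
  y ← 0.690000 + (0.13/2)·(-0.138000 + (-0.134412)) = 0.672293
t=0.730000, y=0.672293:
  k1 = f(0.730000, 0.672293) = -0.134459
  k2 = f(0.860000, 0.654814) = -0.130963
  y ← 0.672293 + (0.13/2)·(-0.134459 + (-0.130963)) = 0.655041
y(0.86) ≈ 0.6550

0.6550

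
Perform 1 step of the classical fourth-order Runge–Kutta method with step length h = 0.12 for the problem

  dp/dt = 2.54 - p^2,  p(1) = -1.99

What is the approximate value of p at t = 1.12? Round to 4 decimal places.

RK4: k1 = f(t_n, p_n); k2 = f(t_n + h/2, p_n + (h/2)·k1); k3 = f(t_n + h/2, p_n + (h/2)·k2); k4 = f(t_n + h, p_n + h·k3); p_{n+1} = p_n + (h/6)·(k1 + 2k2 + 2k3 + k4).
t=1.000000, p=-1.990000:
  k1 = f(1.000000, -1.990000) = -1.420100
  k2 = f(1.060000, -2.075206) = -1.766480
  k3 = f(1.060000, -2.095989) = -1.853169
  k4 = f(1.120000, -2.212380) = -2.354627
  p ← -1.990000 + (0.12/6)·(k1 + 2k2 + 2k3 + k4) = -2.210280
p(1.12) ≈ -2.2103

-2.2103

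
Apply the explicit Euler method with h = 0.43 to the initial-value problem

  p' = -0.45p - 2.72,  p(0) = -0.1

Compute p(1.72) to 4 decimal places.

-3.5295

Euler: p_{n+1} = p_n + h·f(x_n, p_n).
x=0.000000, p=-0.100000: f=-2.675000 → p ← -0.100000 + 0.43·(-2.675000) = -1.250250
x=0.430000, p=-1.250250: f=-2.157388 → p ← -1.250250 + 0.43·(-2.157388) = -2.177927
x=0.860000, p=-2.177927: f=-1.739933 → p ← -2.177927 + 0.43·(-1.739933) = -2.926098
x=1.290000, p=-2.926098: f=-1.403256 → p ← -2.926098 + 0.43·(-1.403256) = -3.529498
p(1.72) ≈ -3.5295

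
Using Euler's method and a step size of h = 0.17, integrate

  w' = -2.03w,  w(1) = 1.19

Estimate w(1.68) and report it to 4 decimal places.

0.2189

Euler: w_{n+1} = w_n + h·f(x_n, w_n).
x=1.000000, w=1.190000: f=-2.415700 → w ← 1.190000 + 0.17·(-2.415700) = 0.779331
x=1.170000, w=0.779331: f=-1.582042 → w ← 0.779331 + 0.17·(-1.582042) = 0.510384
x=1.340000, w=0.510384: f=-1.036079 → w ← 0.510384 + 0.17·(-1.036079) = 0.334250
x=1.510000, w=0.334250: f=-0.678528 → w ← 0.334250 + 0.17·(-0.678528) = 0.218901
w(1.68) ≈ 0.2189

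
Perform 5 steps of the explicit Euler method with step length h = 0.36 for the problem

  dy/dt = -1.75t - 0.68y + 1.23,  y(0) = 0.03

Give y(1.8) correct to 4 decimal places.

Euler: y_{n+1} = y_n + h·f(t_n, y_n).
t=0.000000, y=0.030000: f=1.209600 → y ← 0.030000 + 0.36·1.209600 = 0.465456
t=0.360000, y=0.465456: f=0.283490 → y ← 0.465456 + 0.36·0.283490 = 0.567512
t=0.720000, y=0.567512: f=-0.415908 → y ← 0.567512 + 0.36·(-0.415908) = 0.417785
t=1.080000, y=0.417785: f=-0.944094 → y ← 0.417785 + 0.36·(-0.944094) = 0.077911
t=1.440000, y=0.077911: f=-1.342980 → y ← 0.077911 + 0.36·(-1.342980) = -0.405561
y(1.8) ≈ -0.4056

-0.4056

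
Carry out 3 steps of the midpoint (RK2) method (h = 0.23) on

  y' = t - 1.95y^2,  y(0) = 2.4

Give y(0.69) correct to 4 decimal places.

Midpoint: k1 = f(t_n, y_n); k2 = f(t_n + h/2, y_n + (h/2)·k1); y_{n+1} = y_n + h·k2.
t=0.000000, y=2.400000:
  k1 = f(0.000000, 2.400000) = -11.232000
  k2 = f(0.115000, 1.108320) = -2.280328
  y ← 2.400000 + 0.23·(-2.280328) = 1.875525
t=0.230000, y=1.875525:
  k1 = f(0.230000, 1.875525) = -6.629305
  k2 = f(0.345000, 1.113154) = -2.071270
  y ← 1.875525 + 0.23·(-2.071270) = 1.399132
t=0.460000, y=1.399132:
  k1 = f(0.460000, 1.399132) = -3.357265
  k2 = f(0.575000, 1.013047) = -1.426215
  y ← 1.399132 + 0.23·(-1.426215) = 1.071103
y(0.69) ≈ 1.0711

1.0711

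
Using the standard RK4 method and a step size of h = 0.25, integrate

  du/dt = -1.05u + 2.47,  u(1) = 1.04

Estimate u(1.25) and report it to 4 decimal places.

RK4: k1 = f(t_n, u_n); k2 = f(t_n + h/2, u_n + (h/2)·k1); k3 = f(t_n + h/2, u_n + (h/2)·k2); k4 = f(t_n + h, u_n + h·k3); u_{n+1} = u_n + (h/6)·(k1 + 2k2 + 2k3 + k4).
t=1.000000, u=1.040000:
  k1 = f(1.000000, 1.040000) = 1.378000
  k2 = f(1.125000, 1.212250) = 1.197138
  k3 = f(1.125000, 1.189642) = 1.220876
  k4 = f(1.250000, 1.345219) = 1.057520
  u ← 1.040000 + (0.25/6)·(k1 + 2k2 + 2k3 + k4) = 1.342981
u(1.25) ≈ 1.3430

1.3430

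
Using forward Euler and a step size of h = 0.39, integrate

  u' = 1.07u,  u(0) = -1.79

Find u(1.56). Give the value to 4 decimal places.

Euler: u_{n+1} = u_n + h·f(t_n, u_n).
t=0.000000, u=-1.790000: f=-1.915300 → u ← -1.790000 + 0.39·(-1.915300) = -2.536967
t=0.390000, u=-2.536967: f=-2.714555 → u ← -2.536967 + 0.39·(-2.714555) = -3.595643
t=0.780000, u=-3.595643: f=-3.847338 → u ← -3.595643 + 0.39·(-3.847338) = -5.096105
t=1.170000, u=-5.096105: f=-5.452833 → u ← -5.096105 + 0.39·(-5.452833) = -7.222710
u(1.56) ≈ -7.2227

-7.2227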